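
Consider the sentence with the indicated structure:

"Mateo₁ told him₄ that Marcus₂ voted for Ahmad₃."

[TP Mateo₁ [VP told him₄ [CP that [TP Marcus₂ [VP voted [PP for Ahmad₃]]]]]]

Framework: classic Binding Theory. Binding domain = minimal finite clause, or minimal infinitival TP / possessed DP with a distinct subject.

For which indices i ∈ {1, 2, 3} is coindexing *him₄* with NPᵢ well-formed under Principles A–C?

*him* is a pronoun, so Principle B applies: it must be free in its binding domain.
Binding domain of *him₄*: the matrix TP, whose subject is Mateo₁.
*Mateo₁* c-commands the pronoun within its binding domain → coindexation would violate Principle B.
*Marcus₂*: the pronoun c-commands this R-expression → coindexation would violate Principle C on *Marcus₂*.
*Ahmad₃*: the pronoun c-commands this R-expression → coindexation would violate Principle C on *Ahmad₃*.

none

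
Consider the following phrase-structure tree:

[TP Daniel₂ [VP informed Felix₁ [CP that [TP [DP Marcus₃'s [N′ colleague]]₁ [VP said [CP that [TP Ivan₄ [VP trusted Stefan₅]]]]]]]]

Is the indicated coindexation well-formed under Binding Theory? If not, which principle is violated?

Principle C

The two coindexed NPs are *[Marcus₃'s colleague]₁* and *Felix₁*.
*[Marcus₃'s colleague]₁* is an R-expression. Principle C requires it to be free everywhere.
*Felix₁* c-commands it and carries the same index.
The R-expression is bound → Principle C violation.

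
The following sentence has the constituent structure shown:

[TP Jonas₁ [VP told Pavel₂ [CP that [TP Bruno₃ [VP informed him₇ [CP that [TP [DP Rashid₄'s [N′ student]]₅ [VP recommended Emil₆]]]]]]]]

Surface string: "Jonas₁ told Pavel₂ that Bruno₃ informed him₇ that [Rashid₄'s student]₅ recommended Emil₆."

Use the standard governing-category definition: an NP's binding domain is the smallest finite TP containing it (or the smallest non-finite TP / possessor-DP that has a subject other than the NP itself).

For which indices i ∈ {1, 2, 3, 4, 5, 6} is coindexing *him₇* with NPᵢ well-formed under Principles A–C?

{1, 2}

*him* is a pronoun, so Principle B applies: it must be free in its binding domain.
Binding domain of *him₇*: the embedded TP, whose subject is Bruno₃.
*Jonas₁* c-commands the pronoun but from outside its binding domain, and is not c-commanded by it → coindexation permitted.
*Pavel₂* c-commands the pronoun but from outside its binding domain, and is not c-commanded by it → coindexation permitted.
*Bruno₃* c-commands the pronoun within its binding domain → coindexation would violate Principle B.
*Rashid₄*: the pronoun c-commands this R-expression → coindexation would violate Principle C on *Rashid₄*.
*[Rashid₄'s student]₅*: the pronoun c-commands this R-expression → coindexation would violate Principle C on *[Rashid₄'s student]₅*.
*Emil₆*: the pronoun c-commands this R-expression → coindexation would violate Principle C on *Emil₆*.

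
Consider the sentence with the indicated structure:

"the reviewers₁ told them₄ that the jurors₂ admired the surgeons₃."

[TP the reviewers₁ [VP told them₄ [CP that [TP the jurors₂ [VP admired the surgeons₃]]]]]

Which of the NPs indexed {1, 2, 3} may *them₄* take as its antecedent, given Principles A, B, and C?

none

*them* is a pronoun, so Principle B applies: it must be free in its binding domain.
Binding domain of *them₄*: the matrix TP, whose subject is the reviewers₁.
*the reviewers₁* c-commands the pronoun within its binding domain → coindexation would violate Principle B.
*the jurors₂*: the pronoun c-commands this R-expression → coindexation would violate Principle C on *the jurors₂*.
*the surgeons₃*: the pronoun c-commands this R-expression → coindexation would violate Principle C on *the surgeons₃*.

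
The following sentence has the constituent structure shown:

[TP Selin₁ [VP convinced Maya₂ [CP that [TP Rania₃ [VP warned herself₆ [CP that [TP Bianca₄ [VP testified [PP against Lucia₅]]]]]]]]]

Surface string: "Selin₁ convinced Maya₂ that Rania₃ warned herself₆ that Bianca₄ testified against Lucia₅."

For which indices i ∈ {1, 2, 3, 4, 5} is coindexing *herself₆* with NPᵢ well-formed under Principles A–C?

*herself* is an anaphor, so Principle A applies: it must be bound in its binding domain.
Binding domain of *herself₆*: the embedded TP, whose subject is Rania₃.
*Selin₁* c-commands the anaphor but is outside its binding domain → cannot satisfy Principle A.
*Maya₂* c-commands the anaphor but is outside its binding domain → cannot satisfy Principle A.
*Rania₃* c-commands the anaphor within its binding domain → licit binder.
*Bianca₄* does not c-command the anaphor → cannot bind it.
*Lucia₅* does not c-command the anaphor → cannot bind it.

{3}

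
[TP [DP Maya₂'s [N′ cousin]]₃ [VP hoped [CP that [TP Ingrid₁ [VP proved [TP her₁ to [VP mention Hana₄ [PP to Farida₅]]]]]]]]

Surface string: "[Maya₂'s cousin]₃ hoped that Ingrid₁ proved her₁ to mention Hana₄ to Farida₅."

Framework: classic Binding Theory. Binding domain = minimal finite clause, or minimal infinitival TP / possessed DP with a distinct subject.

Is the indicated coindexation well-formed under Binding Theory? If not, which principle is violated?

Principle B

The two coindexed NPs are *Ingrid₁* and *her₁*.
*her₁* is a pronoun. Its binding domain is the embedded TP, whose subject is Ingrid₁.
*Ingrid₁* c-commands it within that domain and carries the same index.
The pronoun is locally bound → Principle B violation.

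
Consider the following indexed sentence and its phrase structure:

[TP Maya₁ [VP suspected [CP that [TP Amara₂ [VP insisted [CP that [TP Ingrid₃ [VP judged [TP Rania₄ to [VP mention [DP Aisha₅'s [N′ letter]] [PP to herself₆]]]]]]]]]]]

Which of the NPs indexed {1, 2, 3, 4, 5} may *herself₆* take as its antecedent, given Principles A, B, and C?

{4}

*herself* is an anaphor, so Principle A applies: it must be bound in its binding domain.
Binding domain of *herself₆*: the embedded TP, whose subject is Rania₄.
*Maya₁* c-commands the anaphor but is outside its binding domain → cannot satisfy Principle A.
*Amara₂* c-commands the anaphor but is outside its binding domain → cannot satisfy Principle A.
*Ingrid₃* c-commands the anaphor but is outside its binding domain → cannot satisfy Principle A.
*Rania₄* c-commands the anaphor within its binding domain → licit binder.
*Aisha₅* does not c-command the anaphor → cannot bind it.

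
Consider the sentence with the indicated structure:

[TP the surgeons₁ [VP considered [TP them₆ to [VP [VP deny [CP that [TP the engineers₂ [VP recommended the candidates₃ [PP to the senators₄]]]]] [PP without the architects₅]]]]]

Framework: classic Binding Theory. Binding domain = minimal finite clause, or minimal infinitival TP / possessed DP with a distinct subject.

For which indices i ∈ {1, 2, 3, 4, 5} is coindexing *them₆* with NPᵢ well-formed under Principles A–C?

none

*them* is a pronoun, so Principle B applies: it must be free in its binding domain.
Binding domain of *them₆*: the matrix TP, whose subject is the surgeons₁.
*the surgeons₁* c-commands the pronoun within its binding domain → coindexation would violate Principle B.
*the engineers₂*: the pronoun c-commands this R-expression → coindexation would violate Principle C on *the engineers₂*.
*the candidates₃*: the pronoun c-commands this R-expression → coindexation would violate Principle C on *the candidates₃*.
*the senators₄*: the pronoun c-commands this R-expression → coindexation would violate Principle C on *the senators₄*.
*the architects₅*: the pronoun c-commands this R-expression → coindexation would violate Principle C on *the architects₅*.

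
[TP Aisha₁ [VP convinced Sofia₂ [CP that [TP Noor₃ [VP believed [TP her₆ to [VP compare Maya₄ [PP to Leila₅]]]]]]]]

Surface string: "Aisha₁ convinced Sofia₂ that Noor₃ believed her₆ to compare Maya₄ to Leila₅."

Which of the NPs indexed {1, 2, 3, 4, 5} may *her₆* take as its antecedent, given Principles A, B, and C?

{1, 2}

*her* is a pronoun, so Principle B applies: it must be free in its binding domain.
Binding domain of *her₆*: the embedded TP, whose subject is Noor₃.
*Aisha₁* c-commands the pronoun but from outside its binding domain, and is not c-commanded by it → coindexation permitted.
*Sofia₂* c-commands the pronoun but from outside its binding domain, and is not c-commanded by it → coindexation permitted.
*Noor₃* c-commands the pronoun within its binding domain → coindexation would violate Principle B.
*Maya₄*: the pronoun c-commands this R-expression → coindexation would violate Principle C on *Maya₄*.
*Leila₅*: the pronoun c-commands this R-expression → coindexation would violate Principle C on *Leila₅*.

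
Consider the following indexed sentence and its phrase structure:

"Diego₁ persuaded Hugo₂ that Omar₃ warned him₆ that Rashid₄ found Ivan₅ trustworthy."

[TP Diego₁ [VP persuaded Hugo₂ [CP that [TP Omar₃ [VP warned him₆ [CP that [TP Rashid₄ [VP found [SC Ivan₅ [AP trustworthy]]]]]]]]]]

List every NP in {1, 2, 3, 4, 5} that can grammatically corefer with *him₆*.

{1, 2}

*him* is a pronoun, so Principle B applies: it must be free in its binding domain.
Binding domain of *him₆*: the embedded TP, whose subject is Omar₃.
*Diego₁* c-commands the pronoun but from outside its binding domain, and is not c-commanded by it → coindexation permitted.
*Hugo₂* c-commands the pronoun but from outside its binding domain, and is not c-commanded by it → coindexation permitted.
*Omar₃* c-commands the pronoun within its binding domain → coindexation would violate Principle B.
*Rashid₄*: the pronoun c-commands this R-expression → coindexation would violate Principle C on *Rashid₄*.
*Ivan₅*: the pronoun c-commands this R-expression → coindexation would violate Principle C on *Ivan₅*.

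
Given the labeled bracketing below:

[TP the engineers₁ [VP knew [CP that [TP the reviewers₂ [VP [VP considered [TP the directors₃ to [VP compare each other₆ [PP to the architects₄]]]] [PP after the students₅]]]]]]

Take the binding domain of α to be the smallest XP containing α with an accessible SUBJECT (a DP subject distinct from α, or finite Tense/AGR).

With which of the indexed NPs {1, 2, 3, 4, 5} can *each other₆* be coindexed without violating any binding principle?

*each other* is an anaphor, so Principle A applies: it must be bound in its binding domain.
Binding domain of *each other₆*: the embedded TP, whose subject is the directors₃.
*the engineers₁* c-commands the anaphor but is outside its binding domain → cannot satisfy Principle A.
*the reviewers₂* c-commands the anaphor but is outside its binding domain → cannot satisfy Principle A.
*the directors₃* c-commands the anaphor within its binding domain → licit binder.
*the architects₄* does not c-command the anaphor → cannot bind it.
*the students₅* does not c-command the anaphor → cannot bind it.

{3}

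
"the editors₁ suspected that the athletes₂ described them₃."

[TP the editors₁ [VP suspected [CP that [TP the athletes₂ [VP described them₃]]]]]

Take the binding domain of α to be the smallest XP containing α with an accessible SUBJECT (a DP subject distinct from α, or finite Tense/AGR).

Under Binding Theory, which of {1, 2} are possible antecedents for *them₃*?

{1}

*them* is a pronoun, so Principle B applies: it must be free in its binding domain.
Binding domain of *them₃*: the embedded TP, whose subject is the athletes₂.
*the editors₁* c-commands the pronoun but from outside its binding domain, and is not c-commanded by it → coindexation permitted.
*the athletes₂* c-commands the pronoun within its binding domain → coindexation would violate Principle B.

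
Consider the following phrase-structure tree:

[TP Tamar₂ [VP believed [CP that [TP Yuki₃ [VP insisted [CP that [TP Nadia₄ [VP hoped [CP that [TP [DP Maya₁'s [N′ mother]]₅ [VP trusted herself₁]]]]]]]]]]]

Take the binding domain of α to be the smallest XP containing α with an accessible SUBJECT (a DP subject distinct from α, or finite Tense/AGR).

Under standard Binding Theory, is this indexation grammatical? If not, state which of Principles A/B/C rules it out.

Principle A

The two coindexed NPs are *Maya₁* and *herself₁*.
*herself₁* is an anaphor. Principle A requires it to be bound within its binding domain — the embedded TP, whose subject is [Maya₁'s mother]₅.
Within that domain it is c-commanded by *[Maya₁'s mother]₅*, which does not share its index.
*Maya₁* does not c-command the anaphor at all.
The anaphor is unbound in its domain → Principle A violation.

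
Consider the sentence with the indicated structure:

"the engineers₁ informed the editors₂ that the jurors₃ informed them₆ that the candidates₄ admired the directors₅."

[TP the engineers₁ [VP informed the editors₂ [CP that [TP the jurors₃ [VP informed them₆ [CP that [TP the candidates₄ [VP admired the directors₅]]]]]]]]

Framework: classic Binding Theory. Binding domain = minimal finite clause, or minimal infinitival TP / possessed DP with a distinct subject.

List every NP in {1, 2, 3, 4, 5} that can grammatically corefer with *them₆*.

*them* is a pronoun, so Principle B applies: it must be free in its binding domain.
Binding domain of *them₆*: the embedded TP, whose subject is the jurors₃.
*the engineers₁* c-commands the pronoun but from outside its binding domain, and is not c-commanded by it → coindexation permitted.
*the editors₂* c-commands the pronoun but from outside its binding domain, and is not c-commanded by it → coindexation permitted.
*the jurors₃* c-commands the pronoun within its binding domain → coindexation would violate Principle B.
*the candidates₄*: the pronoun c-commands this R-expression → coindexation would violate Principle C on *the candidates₄*.
*the directors₅*: the pronoun c-commands this R-expression → coindexation would violate Principle C on *the directors₅*.

{1, 2}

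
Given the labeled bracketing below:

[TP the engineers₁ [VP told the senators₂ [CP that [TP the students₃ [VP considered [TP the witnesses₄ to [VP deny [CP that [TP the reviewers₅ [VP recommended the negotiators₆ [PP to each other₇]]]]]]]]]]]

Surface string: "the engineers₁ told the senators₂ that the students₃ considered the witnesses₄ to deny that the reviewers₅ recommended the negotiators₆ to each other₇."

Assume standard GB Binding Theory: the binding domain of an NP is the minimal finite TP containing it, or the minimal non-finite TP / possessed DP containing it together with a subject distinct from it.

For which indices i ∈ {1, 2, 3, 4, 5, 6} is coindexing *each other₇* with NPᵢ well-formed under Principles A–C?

{5, 6}

*each other* is an anaphor, so Principle A applies: it must be bound in its binding domain.
Binding domain of *each other₇*: the embedded TP, whose subject is the reviewers₅.
*the engineers₁* c-commands the anaphor but is outside its binding domain → cannot satisfy Principle A.
*the senators₂* c-commands the anaphor but is outside its binding domain → cannot satisfy Principle A.
*the students₃* c-commands the anaphor but is outside its binding domain → cannot satisfy Principle A.
*the witnesses₄* c-commands the anaphor but is outside its binding domain → cannot satisfy Principle A.
*the reviewers₅* c-commands the anaphor within its binding domain → licit binder.
*the negotiators₆* c-commands the anaphor within its binding domain → licit binder.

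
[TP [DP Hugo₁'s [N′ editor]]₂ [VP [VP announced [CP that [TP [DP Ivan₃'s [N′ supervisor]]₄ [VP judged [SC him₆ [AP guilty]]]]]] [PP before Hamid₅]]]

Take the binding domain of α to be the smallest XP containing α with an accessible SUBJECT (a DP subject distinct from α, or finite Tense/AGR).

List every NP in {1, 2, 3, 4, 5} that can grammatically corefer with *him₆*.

*him* is a pronoun, so Principle B applies: it must be free in its binding domain.
Binding domain of *him₆*: the embedded TP, whose subject is [Ivan₃'s supervisor]₄.
*Hugo₁* and the pronoun do not c-command one another → neither Principle B nor Principle C is at stake; coindexation permitted.
*[Hugo₁'s editor]₂* c-commands the pronoun but from outside its binding domain, and is not c-commanded by it → coindexation permitted.
*Ivan₃* and the pronoun do not c-command one another → neither Principle B nor Principle C is at stake; coindexation permitted.
*[Ivan₃'s supervisor]₄* c-commands the pronoun within its binding domain → coindexation would violate Principle B.
*Hamid₅* and the pronoun do not c-command one another → neither Principle B nor Principle C is at stake; coindexation permitted.

{1, 2, 3, 5}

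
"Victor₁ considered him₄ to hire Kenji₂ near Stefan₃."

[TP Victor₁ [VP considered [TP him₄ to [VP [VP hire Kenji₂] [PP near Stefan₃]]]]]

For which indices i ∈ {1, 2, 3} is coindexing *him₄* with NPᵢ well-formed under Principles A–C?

*him* is a pronoun, so Principle B applies: it must be free in its binding domain.
Binding domain of *him₄*: the matrix TP, whose subject is Victor₁.
*Victor₁* c-commands the pronoun within its binding domain → coindexation would violate Principle B.
*Kenji₂*: the pronoun c-commands this R-expression → coindexation would violate Principle C on *Kenji₂*.
*Stefan₃*: the pronoun c-commands this R-expression → coindexation would violate Principle C on *Stefan₃*.

none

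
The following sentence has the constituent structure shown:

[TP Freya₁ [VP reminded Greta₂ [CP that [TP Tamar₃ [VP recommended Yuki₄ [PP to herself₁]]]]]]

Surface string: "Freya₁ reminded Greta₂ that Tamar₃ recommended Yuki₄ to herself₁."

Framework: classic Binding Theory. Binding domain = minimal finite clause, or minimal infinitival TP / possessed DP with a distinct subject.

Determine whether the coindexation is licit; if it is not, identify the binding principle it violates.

Principle A

The two coindexed NPs are *Freya₁* and *herself₁*.
*herself₁* is an anaphor. Principle A requires it to be bound within its binding domain — the embedded TP, whose subject is Tamar₃.
Within that domain it is c-commanded by *Tamar₃*, *Yuki₄*, none of which share its index.
*Freya₁* does c-command the anaphor, but from outside its binding domain.
The anaphor is unbound in its domain → Principle A violation.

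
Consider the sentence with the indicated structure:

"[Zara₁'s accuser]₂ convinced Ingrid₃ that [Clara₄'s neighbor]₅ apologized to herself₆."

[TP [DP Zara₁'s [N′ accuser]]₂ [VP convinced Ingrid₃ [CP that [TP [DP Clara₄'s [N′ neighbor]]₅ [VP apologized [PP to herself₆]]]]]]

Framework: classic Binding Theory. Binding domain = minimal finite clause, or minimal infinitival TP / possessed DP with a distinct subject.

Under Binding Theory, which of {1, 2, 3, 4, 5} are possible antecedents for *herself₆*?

*herself* is an anaphor, so Principle A applies: it must be bound in its binding domain.
Binding domain of *herself₆*: the embedded TP, whose subject is [Clara₄'s neighbor]₅.
*Zara₁* does not c-command the anaphor → cannot bind it.
*[Zara₁'s accuser]₂* c-commands the anaphor but is outside its binding domain → cannot satisfy Principle A.
*Ingrid₃* c-commands the anaphor but is outside its binding domain → cannot satisfy Principle A.
*Clara₄* does not c-command the anaphor → cannot bind it.
*[Clara₄'s neighbor]₅* c-commands the anaphor within its binding domain → licit binder.

{5}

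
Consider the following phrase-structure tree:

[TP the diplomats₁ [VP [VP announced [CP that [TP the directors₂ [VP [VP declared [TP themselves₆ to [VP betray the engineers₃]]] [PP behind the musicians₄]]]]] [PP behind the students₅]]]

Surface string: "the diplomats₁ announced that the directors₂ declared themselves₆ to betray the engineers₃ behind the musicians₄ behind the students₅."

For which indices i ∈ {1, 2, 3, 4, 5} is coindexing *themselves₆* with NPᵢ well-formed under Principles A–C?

*themselves* is an anaphor, so Principle A applies: it must be bound in its binding domain.
Binding domain of *themselves₆*: the embedded TP, whose subject is the directors₂.
*the diplomats₁* c-commands the anaphor but is outside its binding domain → cannot satisfy Principle A.
*the directors₂* c-commands the anaphor within its binding domain → licit binder.
*the engineers₃* does not c-command the anaphor → cannot bind it.
*the musicians₄* does not c-command the anaphor → cannot bind it.
*the students₅* does not c-command the anaphor → cannot bind it.

{2}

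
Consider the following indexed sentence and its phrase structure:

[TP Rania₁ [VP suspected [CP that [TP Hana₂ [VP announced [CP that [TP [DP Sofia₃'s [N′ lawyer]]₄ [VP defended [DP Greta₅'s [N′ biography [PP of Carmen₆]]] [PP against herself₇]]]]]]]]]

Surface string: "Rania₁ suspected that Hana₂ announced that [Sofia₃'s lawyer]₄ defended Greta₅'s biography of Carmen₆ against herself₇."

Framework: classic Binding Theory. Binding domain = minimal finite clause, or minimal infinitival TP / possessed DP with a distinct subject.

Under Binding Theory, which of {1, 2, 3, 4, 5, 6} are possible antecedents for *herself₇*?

{4}

*herself* is an anaphor, so Principle A applies: it must be bound in its binding domain.
Binding domain of *herself₇*: the embedded TP, whose subject is [Sofia₃'s lawyer]₄.
*Rania₁* c-commands the anaphor but is outside its binding domain → cannot satisfy Principle A.
*Hana₂* c-commands the anaphor but is outside its binding domain → cannot satisfy Principle A.
*Sofia₃* does not c-command the anaphor → cannot bind it.
*[Sofia₃'s lawyer]₄* c-commands the anaphor within its binding domain → licit binder.
*Greta₅* does not c-command the anaphor → cannot bind it.
*Carmen₆* does not c-command the anaphor → cannot bind it.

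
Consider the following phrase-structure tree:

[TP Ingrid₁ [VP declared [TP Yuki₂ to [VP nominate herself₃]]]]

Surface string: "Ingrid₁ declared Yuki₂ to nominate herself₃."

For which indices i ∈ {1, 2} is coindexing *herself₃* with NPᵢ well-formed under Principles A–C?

{2}

*herself* is an anaphor, so Principle A applies: it must be bound in its binding domain.
Binding domain of *herself₃*: the embedded TP, whose subject is Yuki₂.
*Ingrid₁* c-commands the anaphor but is outside its binding domain → cannot satisfy Principle A.
*Yuki₂* c-commands the anaphor within its binding domain → licit binder.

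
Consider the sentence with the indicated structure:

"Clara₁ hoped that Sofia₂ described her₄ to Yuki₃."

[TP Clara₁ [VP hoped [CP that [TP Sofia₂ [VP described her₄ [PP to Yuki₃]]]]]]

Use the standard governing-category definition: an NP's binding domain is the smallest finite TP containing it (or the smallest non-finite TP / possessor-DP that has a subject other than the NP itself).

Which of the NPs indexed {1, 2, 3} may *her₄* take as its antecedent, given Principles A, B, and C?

{1}

*her* is a pronoun, so Principle B applies: it must be free in its binding domain.
Binding domain of *her₄*: the embedded TP, whose subject is Sofia₂.
*Clara₁* c-commands the pronoun but from outside its binding domain, and is not c-commanded by it → coindexation permitted.
*Sofia₂* c-commands the pronoun within its binding domain → coindexation would violate Principle B.
*Yuki₃*: the pronoun c-commands this R-expression → coindexation would violate Principle C on *Yuki₃*.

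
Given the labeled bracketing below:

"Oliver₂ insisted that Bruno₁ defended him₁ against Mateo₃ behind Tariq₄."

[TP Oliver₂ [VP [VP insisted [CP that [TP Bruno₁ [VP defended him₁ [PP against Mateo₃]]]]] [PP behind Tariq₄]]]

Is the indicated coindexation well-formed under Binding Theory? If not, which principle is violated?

The two coindexed NPs are *Bruno₁* and *him₁*.
*him₁* is a pronoun. Its binding domain is the embedded TP, whose subject is Bruno₁.
*Bruno₁* c-commands it within that domain and carries the same index.
The pronoun is locally bound → Principle B violation.

Principle B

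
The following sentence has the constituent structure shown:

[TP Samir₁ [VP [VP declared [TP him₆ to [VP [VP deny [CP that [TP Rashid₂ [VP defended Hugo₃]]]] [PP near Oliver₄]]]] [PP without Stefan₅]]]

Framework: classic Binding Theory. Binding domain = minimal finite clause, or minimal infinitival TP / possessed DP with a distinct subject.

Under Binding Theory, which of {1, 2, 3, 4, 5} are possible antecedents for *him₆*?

{5}

*him* is a pronoun, so Principle B applies: it must be free in its binding domain.
Binding domain of *him₆*: the matrix TP, whose subject is Samir₁.
*Samir₁* c-commands the pronoun within its binding domain → coindexation would violate Principle B.
*Rashid₂*: the pronoun c-commands this R-expression → coindexation would violate Principle C on *Rashid₂*.
*Hugo₃*: the pronoun c-commands this R-expression → coindexation would violate Principle C on *Hugo₃*.
*Oliver₄*: the pronoun c-commands this R-expression → coindexation would violate Principle C on *Oliver₄*.
*Stefan₅* and the pronoun do not c-command one another → neither Principle B nor Principle C is at stake; coindexation permitted.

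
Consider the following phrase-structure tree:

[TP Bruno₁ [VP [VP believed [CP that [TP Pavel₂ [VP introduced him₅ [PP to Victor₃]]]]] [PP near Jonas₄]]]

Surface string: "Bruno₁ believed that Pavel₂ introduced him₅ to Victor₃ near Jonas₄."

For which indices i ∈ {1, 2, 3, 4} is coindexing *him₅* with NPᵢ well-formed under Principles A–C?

{1, 4}

*him* is a pronoun, so Principle B applies: it must be free in its binding domain.
Binding domain of *him₅*: the embedded TP, whose subject is Pavel₂.
*Bruno₁* c-commands the pronoun but from outside its binding domain, and is not c-commanded by it → coindexation permitted.
*Pavel₂* c-commands the pronoun within its binding domain → coindexation would violate Principle B.
*Victor₃*: the pronoun c-commands this R-expression → coindexation would violate Principle C on *Victor₃*.
*Jonas₄* and the pronoun do not c-command one another → neither Principle B nor Principle C is at stake; coindexation permitted.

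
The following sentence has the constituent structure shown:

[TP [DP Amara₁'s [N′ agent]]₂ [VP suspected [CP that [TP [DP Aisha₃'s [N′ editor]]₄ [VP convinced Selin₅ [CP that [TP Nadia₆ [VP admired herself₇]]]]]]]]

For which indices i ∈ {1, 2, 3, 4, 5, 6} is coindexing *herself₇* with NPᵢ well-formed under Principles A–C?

*herself* is an anaphor, so Principle A applies: it must be bound in its binding domain.
Binding domain of *herself₇*: the embedded TP, whose subject is Nadia₆.
*Amara₁* does not c-command the anaphor → cannot bind it.
*[Amara₁'s agent]₂* c-commands the anaphor but is outside its binding domain → cannot satisfy Principle A.
*Aisha₃* does not c-command the anaphor → cannot bind it.
*[Aisha₃'s editor]₄* c-commands the anaphor but is outside its binding domain → cannot satisfy Principle A.
*Selin₅* c-commands the anaphor but is outside its binding domain → cannot satisfy Principle A.
*Nadia₆* c-commands the anaphor within its binding domain → licit binder.

{6}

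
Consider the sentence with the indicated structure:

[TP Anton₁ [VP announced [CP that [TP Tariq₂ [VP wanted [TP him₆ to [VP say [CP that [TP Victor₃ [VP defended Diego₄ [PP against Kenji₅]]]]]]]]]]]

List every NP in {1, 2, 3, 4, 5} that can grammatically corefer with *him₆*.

*him* is a pronoun, so Principle B applies: it must be free in its binding domain.
Binding domain of *him₆*: the embedded TP, whose subject is Tariq₂.
*Anton₁* c-commands the pronoun but from outside its binding domain, and is not c-commanded by it → coindexation permitted.
*Tariq₂* c-commands the pronoun within its binding domain → coindexation would violate Principle B.
*Victor₃*: the pronoun c-commands this R-expression → coindexation would violate Principle C on *Victor₃*.
*Diego₄*: the pronoun c-commands this R-expression → coindexation would violate Principle C on *Diego₄*.
*Kenji₅*: the pronoun c-commands this R-expression → coindexation would violate Principle C on *Kenji₅*.

{1}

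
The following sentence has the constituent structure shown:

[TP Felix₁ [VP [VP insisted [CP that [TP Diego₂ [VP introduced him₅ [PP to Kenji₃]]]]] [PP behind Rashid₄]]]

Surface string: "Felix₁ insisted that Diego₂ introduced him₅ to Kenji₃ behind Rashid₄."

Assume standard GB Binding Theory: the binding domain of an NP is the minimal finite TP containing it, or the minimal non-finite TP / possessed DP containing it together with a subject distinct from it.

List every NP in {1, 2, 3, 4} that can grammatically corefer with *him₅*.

*him* is a pronoun, so Principle B applies: it must be free in its binding domain.
Binding domain of *him₅*: the embedded TP, whose subject is Diego₂.
*Felix₁* c-commands the pronoun but from outside its binding domain, and is not c-commanded by it → coindexation permitted.
*Diego₂* c-commands the pronoun within its binding domain → coindexation would violate Principle B.
*Kenji₃*: the pronoun c-commands this R-expression → coindexation would violate Principle C on *Kenji₃*.
*Rashid₄* and the pronoun do not c-command one another → neither Principle B nor Principle C is at stake; coindexation permitted.

{1, 4}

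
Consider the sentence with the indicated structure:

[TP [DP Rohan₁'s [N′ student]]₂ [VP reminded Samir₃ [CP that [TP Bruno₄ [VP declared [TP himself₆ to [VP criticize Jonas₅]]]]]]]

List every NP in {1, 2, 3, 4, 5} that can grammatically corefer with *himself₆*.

*himself* is an anaphor, so Principle A applies: it must be bound in its binding domain.
Binding domain of *himself₆*: the embedded TP, whose subject is Bruno₄.
*Rohan₁* does not c-command the anaphor → cannot bind it.
*[Rohan₁'s student]₂* c-commands the anaphor but is outside its binding domain → cannot satisfy Principle A.
*Samir₃* c-commands the anaphor but is outside its binding domain → cannot satisfy Principle A.
*Bruno₄* c-commands the anaphor within its binding domain → licit binder.
*Jonas₅* does not c-command the anaphor → cannot bind it.

{4}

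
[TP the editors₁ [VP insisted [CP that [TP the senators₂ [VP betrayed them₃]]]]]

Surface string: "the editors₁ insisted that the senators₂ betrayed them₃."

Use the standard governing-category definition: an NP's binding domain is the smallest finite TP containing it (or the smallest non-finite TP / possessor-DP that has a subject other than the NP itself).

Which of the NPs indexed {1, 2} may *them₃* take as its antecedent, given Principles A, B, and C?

{1}

*them* is a pronoun, so Principle B applies: it must be free in its binding domain.
Binding domain of *them₃*: the embedded TP, whose subject is the senators₂.
*the editors₁* c-commands the pronoun but from outside its binding domain, and is not c-commanded by it → coindexation permitted.
*the senators₂* c-commands the pronoun within its binding domain → coindexation would violate Principle B.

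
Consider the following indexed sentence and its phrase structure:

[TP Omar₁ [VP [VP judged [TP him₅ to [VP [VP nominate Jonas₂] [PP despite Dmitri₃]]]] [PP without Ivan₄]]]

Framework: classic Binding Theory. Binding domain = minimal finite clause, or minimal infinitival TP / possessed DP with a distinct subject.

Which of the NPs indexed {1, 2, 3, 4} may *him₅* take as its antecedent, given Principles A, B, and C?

{4}

*him* is a pronoun, so Principle B applies: it must be free in its binding domain.
Binding domain of *him₅*: the matrix TP, whose subject is Omar₁.
*Omar₁* c-commands the pronoun within its binding domain → coindexation would violate Principle B.
*Jonas₂*: the pronoun c-commands this R-expression → coindexation would violate Principle C on *Jonas₂*.
*Dmitri₃*: the pronoun c-commands this R-expression → coindexation would violate Principle C on *Dmitri₃*.
*Ivan₄* and the pronoun do not c-command one another → neither Principle B nor Principle C is at stake; coindexation permitted.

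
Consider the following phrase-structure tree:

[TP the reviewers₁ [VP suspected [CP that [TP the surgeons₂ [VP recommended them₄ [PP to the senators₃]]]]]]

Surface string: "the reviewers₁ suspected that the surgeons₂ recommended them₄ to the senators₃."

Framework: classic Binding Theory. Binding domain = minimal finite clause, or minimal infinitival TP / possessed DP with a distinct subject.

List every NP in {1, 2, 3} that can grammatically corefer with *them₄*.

{1}

*them* is a pronoun, so Principle B applies: it must be free in its binding domain.
Binding domain of *them₄*: the embedded TP, whose subject is the surgeons₂.
*the reviewers₁* c-commands the pronoun but from outside its binding domain, and is not c-commanded by it → coindexation permitted.
*the surgeons₂* c-commands the pronoun within its binding domain → coindexation would violate Principle B.
*the senators₃*: the pronoun c-commands this R-expression → coindexation would violate Principle C on *the senators₃*.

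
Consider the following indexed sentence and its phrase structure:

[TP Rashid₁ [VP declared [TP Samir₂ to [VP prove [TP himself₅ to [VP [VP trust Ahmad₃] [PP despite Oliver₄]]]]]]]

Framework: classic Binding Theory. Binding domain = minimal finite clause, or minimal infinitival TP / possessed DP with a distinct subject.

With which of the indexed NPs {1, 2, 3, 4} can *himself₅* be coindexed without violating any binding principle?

*himself* is an anaphor, so Principle A applies: it must be bound in its binding domain.
Binding domain of *himself₅*: the embedded TP, whose subject is Samir₂.
*Rashid₁* c-commands the anaphor but is outside its binding domain → cannot satisfy Principle A.
*Samir₂* c-commands the anaphor within its binding domain → licit binder.
*Ahmad₃* does not c-command the anaphor → cannot bind it.
*Oliver₄* does not c-command the anaphor → cannot bind it.

{2}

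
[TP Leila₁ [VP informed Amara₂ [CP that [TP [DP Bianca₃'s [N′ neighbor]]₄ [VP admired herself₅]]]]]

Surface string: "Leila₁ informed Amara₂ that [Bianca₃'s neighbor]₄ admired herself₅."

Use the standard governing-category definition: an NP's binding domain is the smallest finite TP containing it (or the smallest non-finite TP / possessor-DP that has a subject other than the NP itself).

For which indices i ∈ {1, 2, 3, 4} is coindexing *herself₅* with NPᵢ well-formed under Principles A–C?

{4}

*herself* is an anaphor, so Principle A applies: it must be bound in its binding domain.
Binding domain of *herself₅*: the embedded TP, whose subject is [Bianca₃'s neighbor]₄.
*Leila₁* c-commands the anaphor but is outside its binding domain → cannot satisfy Principle A.
*Amara₂* c-commands the anaphor but is outside its binding domain → cannot satisfy Principle A.
*Bianca₃* does not c-command the anaphor → cannot bind it.
*[Bianca₃'s neighbor]₄* c-commands the anaphor within its binding domain → licit binder.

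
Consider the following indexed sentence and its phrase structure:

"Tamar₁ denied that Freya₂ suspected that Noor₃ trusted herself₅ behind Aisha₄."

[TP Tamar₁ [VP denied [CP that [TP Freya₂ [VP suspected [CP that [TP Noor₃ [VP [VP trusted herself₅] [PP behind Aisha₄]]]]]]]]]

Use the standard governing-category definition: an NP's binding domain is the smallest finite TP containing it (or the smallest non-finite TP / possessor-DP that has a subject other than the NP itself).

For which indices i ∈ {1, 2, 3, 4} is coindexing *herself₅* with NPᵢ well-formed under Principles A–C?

*herself* is an anaphor, so Principle A applies: it must be bound in its binding domain.
Binding domain of *herself₅*: the embedded TP, whose subject is Noor₃.
*Tamar₁* c-commands the anaphor but is outside its binding domain → cannot satisfy Principle A.
*Freya₂* c-commands the anaphor but is outside its binding domain → cannot satisfy Principle A.
*Noor₃* c-commands the anaphor within its binding domain → licit binder.
*Aisha₄* does not c-command the anaphor → cannot bind it.

{3}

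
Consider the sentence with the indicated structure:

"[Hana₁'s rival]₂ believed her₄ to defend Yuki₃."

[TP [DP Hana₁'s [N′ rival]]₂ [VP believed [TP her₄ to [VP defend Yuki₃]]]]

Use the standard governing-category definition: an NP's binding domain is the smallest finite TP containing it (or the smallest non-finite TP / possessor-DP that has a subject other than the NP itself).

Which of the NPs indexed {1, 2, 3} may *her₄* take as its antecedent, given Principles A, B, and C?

{1}

*her* is a pronoun, so Principle B applies: it must be free in its binding domain.
Binding domain of *her₄*: the matrix TP, whose subject is [Hana₁'s rival]₂.
*Hana₁* and the pronoun do not c-command one another → neither Principle B nor Principle C is at stake; coindexation permitted.
*[Hana₁'s rival]₂* c-commands the pronoun within its binding domain → coindexation would violate Principle B.
*Yuki₃*: the pronoun c-commands this R-expression → coindexation would violate Principle C on *Yuki₃*.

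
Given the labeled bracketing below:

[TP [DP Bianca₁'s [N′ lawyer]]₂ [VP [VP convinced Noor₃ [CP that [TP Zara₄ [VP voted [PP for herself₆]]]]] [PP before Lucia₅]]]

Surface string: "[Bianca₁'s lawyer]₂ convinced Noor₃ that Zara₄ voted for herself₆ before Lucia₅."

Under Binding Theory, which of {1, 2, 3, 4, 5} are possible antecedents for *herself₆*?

{4}

*herself* is an anaphor, so Principle A applies: it must be bound in its binding domain.
Binding domain of *herself₆*: the embedded TP, whose subject is Zara₄.
*Bianca₁* does not c-command the anaphor → cannot bind it.
*[Bianca₁'s lawyer]₂* c-commands the anaphor but is outside its binding domain → cannot satisfy Principle A.
*Noor₃* c-commands the anaphor but is outside its binding domain → cannot satisfy Principle A.
*Zara₄* c-commands the anaphor within its binding domain → licit binder.
*Lucia₅* does not c-command the anaphor → cannot bind it.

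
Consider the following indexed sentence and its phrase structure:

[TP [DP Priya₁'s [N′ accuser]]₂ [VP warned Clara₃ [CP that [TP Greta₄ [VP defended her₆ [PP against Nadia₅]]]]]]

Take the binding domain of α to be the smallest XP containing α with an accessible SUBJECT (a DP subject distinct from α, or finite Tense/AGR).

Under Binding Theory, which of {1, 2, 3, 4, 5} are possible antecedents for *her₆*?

*her* is a pronoun, so Principle B applies: it must be free in its binding domain.
Binding domain of *her₆*: the embedded TP, whose subject is Greta₄.
*Priya₁* and the pronoun do not c-command one another → neither Principle B nor Principle C is at stake; coindexation permitted.
*[Priya₁'s accuser]₂* c-commands the pronoun but from outside its binding domain, and is not c-commanded by it → coindexation permitted.
*Clara₃* c-commands the pronoun but from outside its binding domain, and is not c-commanded by it → coindexation permitted.
*Greta₄* c-commands the pronoun within its binding domain → coindexation would violate Principle B.
*Nadia₅*: the pronoun c-commands this R-expression → coindexation would violate Principle C on *Nadia₅*.

{1, 2, 3}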